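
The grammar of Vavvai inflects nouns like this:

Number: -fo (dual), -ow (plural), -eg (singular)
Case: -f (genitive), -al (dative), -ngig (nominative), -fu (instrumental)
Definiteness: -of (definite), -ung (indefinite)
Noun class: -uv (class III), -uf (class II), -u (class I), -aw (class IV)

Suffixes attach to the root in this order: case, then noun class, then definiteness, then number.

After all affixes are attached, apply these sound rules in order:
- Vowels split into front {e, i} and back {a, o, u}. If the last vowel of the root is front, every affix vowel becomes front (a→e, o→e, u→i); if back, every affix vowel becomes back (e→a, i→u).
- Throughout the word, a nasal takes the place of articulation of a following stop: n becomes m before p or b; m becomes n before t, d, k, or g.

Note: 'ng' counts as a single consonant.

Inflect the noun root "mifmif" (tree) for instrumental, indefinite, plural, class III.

Attach case instrumental -fu → mifmiffu.
Attach noun class class III -uv → mifmiffuuv.
Attach definiteness indefinite -ung → mifmiffuuvung.
Attach number plural -ow → mifmiffuuvungow.
Apply vowel harmony: mifmiffuuvungow → mifmiffiivingew.
Nasal assimilation: no change.

mifmiffiivingew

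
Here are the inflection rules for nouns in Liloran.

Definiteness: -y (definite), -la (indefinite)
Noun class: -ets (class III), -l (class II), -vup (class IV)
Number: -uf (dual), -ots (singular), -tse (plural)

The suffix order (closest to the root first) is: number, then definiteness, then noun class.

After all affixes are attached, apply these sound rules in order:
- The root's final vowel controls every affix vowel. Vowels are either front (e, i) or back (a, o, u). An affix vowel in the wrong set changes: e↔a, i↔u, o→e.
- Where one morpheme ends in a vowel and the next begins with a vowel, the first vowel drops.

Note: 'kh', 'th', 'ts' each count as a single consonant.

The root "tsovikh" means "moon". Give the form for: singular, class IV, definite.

Attach number singular -ots → tsovikhots.
Attach definiteness definite -y → tsovikhotsy.
Attach noun class class IV -vup → tsovikhotsyvup.
Apply vowel harmony: tsovikhotsyvup → tsovikhetsyvip.
Vowel deletion: no change.

tsovikhetsyvip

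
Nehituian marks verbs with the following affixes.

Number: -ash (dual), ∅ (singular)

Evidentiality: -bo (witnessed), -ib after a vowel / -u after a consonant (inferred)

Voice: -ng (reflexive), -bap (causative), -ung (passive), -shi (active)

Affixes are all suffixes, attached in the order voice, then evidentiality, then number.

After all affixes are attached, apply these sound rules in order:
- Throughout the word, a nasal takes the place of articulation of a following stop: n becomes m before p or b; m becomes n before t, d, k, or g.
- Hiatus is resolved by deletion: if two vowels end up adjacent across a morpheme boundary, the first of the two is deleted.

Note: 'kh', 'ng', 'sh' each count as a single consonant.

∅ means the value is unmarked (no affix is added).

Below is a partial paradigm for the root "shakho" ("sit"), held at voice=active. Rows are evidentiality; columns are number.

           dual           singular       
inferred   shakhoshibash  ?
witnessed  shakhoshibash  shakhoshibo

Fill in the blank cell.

Attach voice active -shi → shakhoshi.
Attach evidentiality inferred -ib (after vowel 'i') → shakhoshiib.
number = singular: zero marking, form stays shakhoshiib.
Nasal assimilation: no change.
Apply vowel deletion: shakhoshiib → shakhoshib.

shakhoshib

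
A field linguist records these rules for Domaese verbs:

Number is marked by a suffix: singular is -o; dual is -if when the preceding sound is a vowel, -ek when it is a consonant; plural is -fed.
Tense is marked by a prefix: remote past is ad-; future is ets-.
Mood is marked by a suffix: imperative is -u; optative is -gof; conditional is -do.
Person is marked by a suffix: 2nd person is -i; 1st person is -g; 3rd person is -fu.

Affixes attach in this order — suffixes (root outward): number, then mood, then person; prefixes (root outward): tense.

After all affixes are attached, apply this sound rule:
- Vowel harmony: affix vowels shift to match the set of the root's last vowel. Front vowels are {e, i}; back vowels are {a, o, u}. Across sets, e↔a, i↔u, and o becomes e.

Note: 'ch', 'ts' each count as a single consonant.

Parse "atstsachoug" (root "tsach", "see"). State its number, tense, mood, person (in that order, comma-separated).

singular, future, imperative, 1st person

Segment: ets-tsach-o-u-g.
number: -o → singular.
tense: ets- → future.
mood: -u → imperative.
person: -g → 1st person.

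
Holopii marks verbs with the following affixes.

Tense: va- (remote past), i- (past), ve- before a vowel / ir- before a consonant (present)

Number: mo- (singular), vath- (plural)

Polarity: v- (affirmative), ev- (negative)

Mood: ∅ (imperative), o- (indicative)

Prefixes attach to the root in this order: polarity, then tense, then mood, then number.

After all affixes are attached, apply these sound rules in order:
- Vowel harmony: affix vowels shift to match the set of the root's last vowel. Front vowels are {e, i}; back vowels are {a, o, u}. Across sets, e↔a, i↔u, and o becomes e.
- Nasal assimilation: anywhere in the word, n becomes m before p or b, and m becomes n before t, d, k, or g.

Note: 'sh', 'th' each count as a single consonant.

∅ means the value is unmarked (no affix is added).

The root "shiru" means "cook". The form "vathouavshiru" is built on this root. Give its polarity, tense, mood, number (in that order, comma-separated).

negative, past, indicative, plural

Segment: vath-o-i-ev-shiru.
polarity: ev- → negative.
tense: i- → past.
mood: o- → indicative.
number: vath- → plural.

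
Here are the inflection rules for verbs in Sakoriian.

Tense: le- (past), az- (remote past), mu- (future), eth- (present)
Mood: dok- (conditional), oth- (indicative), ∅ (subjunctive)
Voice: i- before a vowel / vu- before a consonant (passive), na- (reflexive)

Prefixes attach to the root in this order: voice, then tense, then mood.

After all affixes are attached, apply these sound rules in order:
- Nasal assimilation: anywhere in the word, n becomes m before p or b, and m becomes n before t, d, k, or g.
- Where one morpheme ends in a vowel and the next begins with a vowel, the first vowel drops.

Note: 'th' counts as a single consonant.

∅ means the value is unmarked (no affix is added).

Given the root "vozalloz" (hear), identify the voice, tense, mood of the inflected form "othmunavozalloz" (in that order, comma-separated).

reflexive, future, indicative

Segment: oth-mu-na-vozalloz.
voice: na- → reflexive.
tense: mu- → future.
mood: oth- → indicative.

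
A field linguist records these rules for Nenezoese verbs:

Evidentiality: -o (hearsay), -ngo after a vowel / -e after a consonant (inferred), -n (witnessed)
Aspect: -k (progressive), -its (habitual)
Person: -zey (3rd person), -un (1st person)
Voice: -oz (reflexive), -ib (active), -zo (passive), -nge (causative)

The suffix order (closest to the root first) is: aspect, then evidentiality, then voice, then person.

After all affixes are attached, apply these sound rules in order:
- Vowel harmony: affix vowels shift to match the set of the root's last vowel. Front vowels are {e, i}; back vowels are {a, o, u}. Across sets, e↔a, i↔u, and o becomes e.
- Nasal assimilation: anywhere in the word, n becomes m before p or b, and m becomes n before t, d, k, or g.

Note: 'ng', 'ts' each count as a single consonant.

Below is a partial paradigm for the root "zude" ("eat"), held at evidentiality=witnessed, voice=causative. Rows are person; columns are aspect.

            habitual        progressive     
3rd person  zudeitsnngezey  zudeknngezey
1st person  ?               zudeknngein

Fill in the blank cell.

Attach aspect habitual -its → zudeits.
Attach evidentiality witnessed -n → zudeitsn.
Attach voice causative -nge → zudeitsnnge.
Attach person 1st person -un → zudeitsnngeun.
Apply vowel harmony: zudeitsnngeun → zudeitsnngein.
Nasal assimilation: no change.

zudeitsnngein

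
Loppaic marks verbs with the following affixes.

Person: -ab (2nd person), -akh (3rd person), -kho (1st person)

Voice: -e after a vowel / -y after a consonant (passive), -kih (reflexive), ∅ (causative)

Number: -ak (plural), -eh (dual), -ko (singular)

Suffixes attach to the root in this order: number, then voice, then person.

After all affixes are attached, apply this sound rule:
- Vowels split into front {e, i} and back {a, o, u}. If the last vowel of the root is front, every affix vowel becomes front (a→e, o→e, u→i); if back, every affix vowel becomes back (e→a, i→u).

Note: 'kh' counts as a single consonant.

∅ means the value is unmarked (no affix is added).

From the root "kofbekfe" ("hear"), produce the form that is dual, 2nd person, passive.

Attach number dual -eh → kofbekfeeh.
Attach voice passive -y (after consonant 'h') → kofbekfeehy.
Attach person 2nd person -ab → kofbekfeehyab.
Apply vowel harmony: kofbekfeehyab → kofbekfeehyeb.

kofbekfeehyeb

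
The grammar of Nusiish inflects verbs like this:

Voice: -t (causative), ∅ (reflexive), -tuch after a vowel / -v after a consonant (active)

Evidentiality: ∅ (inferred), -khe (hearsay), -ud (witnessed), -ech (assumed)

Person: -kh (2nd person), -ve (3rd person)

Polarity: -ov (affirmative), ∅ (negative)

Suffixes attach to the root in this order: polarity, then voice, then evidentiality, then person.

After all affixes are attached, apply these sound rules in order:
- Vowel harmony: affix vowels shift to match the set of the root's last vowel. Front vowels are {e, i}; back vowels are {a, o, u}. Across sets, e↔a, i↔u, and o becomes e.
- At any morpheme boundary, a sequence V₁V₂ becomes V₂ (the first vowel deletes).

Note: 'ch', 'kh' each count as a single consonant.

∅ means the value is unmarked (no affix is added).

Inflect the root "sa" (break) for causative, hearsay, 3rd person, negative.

polarity = negative: zero marking, form stays sa.
Attach voice causative -t → sat.
Attach evidentiality hearsay -khe → satkhe.
Attach person 3rd person -ve → satkheve.
Apply vowel harmony: satkheve → satkhava.
Vowel deletion: no change.

satkhava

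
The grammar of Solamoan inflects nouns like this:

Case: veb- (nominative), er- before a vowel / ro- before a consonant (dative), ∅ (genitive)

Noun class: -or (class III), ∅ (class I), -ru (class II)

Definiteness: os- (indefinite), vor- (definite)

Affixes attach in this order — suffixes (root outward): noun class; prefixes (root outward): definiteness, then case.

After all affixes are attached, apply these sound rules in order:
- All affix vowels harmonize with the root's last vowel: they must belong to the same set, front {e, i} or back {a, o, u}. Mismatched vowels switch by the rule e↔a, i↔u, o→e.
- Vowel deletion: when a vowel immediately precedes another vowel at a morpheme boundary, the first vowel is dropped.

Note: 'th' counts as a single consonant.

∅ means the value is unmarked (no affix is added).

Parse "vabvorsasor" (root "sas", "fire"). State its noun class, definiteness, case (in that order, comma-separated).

class III, definite, nominative

Segment: veb-vor-sas-or.
noun class: -or → class III.
definiteness: vor- → definite.
case: veb- → nominative.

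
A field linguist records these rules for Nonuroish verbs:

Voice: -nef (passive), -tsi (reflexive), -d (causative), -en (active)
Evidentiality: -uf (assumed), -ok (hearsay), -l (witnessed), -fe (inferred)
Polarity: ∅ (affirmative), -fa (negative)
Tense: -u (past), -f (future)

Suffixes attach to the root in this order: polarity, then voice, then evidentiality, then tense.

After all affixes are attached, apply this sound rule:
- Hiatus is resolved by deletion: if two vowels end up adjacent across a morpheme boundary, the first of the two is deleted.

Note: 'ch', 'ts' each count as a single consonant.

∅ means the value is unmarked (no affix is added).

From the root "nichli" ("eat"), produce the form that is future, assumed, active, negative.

nichlifenuff

Attach polarity negative -fa → nichlifa.
Attach voice active -en → nichlifaen.
Attach evidentiality assumed -uf → nichlifaenuf.
Attach tense future -f → nichlifaenuff.
Apply vowel deletion: nichlifaenuff → nichlifenuff.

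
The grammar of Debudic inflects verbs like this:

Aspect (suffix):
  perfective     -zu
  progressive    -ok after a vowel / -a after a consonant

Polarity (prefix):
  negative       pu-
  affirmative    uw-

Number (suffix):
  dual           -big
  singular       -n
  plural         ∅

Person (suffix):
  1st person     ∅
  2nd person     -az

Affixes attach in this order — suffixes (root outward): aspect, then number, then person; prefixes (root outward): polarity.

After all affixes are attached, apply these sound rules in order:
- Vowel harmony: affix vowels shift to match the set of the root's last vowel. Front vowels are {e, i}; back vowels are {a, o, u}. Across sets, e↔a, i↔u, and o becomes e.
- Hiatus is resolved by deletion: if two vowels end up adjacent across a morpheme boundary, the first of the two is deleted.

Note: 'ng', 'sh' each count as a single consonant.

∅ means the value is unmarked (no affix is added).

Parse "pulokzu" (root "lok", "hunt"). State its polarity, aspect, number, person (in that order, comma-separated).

negative, perfective, plural, 1st person

Segment: pu-lok-zu.
polarity: pu- → negative.
aspect: -zu → perfective.
number: ∅ → plural.
person: ∅ → 1st person.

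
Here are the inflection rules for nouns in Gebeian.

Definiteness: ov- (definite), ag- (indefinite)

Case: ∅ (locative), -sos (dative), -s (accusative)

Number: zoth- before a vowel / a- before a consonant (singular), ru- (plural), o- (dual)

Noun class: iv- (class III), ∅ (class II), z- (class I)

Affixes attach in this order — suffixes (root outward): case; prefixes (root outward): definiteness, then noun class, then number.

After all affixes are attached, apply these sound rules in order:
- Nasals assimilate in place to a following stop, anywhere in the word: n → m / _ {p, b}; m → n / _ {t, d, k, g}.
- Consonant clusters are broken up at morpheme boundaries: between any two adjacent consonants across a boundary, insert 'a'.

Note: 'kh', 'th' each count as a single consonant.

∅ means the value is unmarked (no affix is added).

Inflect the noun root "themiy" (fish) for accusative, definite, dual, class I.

Attach definiteness definite ov- → ovthemiy.
Attach noun class class I z- → zovthemiy.
Attach number dual o- → ozovthemiy.
Attach case accusative -s → ozovthemiys.
Nasal assimilation: no change.
Apply epenthesis: ozovthemiys → ozovathemiyas.

ozovathemiyas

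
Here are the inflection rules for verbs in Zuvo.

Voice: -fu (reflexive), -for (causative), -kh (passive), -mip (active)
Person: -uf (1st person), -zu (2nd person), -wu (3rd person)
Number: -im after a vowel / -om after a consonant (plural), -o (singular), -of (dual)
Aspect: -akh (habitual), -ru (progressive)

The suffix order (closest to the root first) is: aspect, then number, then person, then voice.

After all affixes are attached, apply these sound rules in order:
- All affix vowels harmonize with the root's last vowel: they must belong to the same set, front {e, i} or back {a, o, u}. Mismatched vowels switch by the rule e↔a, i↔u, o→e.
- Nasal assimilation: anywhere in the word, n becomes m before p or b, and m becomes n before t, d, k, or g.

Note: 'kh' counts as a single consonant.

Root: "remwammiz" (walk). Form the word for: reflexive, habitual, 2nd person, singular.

Attach aspect habitual -akh → remwammizakh.
Attach number singular -o → remwammizakho.
Attach person 2nd person -zu → remwammizakhozu.
Attach voice reflexive -fu → remwammizakhozufu.
Apply vowel harmony: remwammizakhozufu → remwammizekhezifi.
Nasal assimilation: no change.

remwammizekhezifi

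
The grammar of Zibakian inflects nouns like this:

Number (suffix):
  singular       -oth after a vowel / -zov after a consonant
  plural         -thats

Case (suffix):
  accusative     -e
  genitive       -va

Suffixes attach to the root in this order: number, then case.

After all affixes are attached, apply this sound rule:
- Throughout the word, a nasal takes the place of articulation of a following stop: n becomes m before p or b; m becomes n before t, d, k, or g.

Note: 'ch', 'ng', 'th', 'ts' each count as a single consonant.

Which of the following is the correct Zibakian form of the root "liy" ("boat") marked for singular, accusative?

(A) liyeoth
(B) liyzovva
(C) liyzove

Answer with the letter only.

Attach number singular -zov (after consonant 'y') → liyzov.
Attach case accusative -e → liyzove.
Nasal assimilation: no change.
So the correct form is liyzove, option (C).
(A) liyeoth is wrong: it has the affixes in the wrong order.
(B) liyzovva is wrong: it uses genitive instead of accusative for case.

C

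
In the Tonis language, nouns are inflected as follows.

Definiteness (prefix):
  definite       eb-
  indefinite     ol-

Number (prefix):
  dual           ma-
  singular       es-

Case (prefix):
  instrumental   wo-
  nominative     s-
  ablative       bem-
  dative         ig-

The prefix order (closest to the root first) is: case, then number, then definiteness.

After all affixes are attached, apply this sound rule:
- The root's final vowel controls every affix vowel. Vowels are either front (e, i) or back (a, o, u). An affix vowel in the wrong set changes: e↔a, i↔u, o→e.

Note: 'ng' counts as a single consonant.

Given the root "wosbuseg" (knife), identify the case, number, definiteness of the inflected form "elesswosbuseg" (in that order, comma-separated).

Segment: ol-es-s-wosbuseg.
case: s- → nominative.
number: es- → singular.
definiteness: ol- → indefinite.

nominative, singular, indefinite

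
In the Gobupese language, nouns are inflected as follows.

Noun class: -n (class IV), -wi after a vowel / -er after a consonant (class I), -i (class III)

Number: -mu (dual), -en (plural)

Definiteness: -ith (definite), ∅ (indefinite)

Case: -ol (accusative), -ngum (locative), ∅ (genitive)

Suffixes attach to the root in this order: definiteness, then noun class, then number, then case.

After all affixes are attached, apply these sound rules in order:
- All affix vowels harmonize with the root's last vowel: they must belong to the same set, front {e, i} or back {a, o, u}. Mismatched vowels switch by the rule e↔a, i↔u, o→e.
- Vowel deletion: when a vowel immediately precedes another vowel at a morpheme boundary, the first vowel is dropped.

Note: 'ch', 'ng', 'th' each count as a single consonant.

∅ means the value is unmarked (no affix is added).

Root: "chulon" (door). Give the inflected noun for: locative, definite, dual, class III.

chulonuthumungum

Attach definiteness definite -ith → chulonith.
Attach noun class class III -i → chulonithi.
Attach number dual -mu → chulonithimu.
Attach case locative -ngum → chulonithimungum.
Apply vowel harmony: chulonithimungum → chulonuthumungum.
Vowel deletion: no change.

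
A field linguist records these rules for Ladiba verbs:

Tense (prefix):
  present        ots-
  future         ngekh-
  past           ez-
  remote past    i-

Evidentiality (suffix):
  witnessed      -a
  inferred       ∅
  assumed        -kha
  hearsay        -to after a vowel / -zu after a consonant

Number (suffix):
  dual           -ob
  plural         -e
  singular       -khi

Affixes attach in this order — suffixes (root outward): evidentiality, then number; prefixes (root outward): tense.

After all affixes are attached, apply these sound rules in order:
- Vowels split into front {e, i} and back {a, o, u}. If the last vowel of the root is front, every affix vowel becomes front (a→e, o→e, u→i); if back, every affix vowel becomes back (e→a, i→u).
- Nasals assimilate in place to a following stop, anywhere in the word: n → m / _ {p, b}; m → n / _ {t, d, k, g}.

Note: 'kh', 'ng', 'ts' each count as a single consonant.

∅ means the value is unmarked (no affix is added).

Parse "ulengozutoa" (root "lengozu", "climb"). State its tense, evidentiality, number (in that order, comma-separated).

remote past, hearsay, plural

Segment: i-lengozu-to-e.
tense: i- → remote past.
evidentiality: -to/zu → hearsay.
number: -e → plural.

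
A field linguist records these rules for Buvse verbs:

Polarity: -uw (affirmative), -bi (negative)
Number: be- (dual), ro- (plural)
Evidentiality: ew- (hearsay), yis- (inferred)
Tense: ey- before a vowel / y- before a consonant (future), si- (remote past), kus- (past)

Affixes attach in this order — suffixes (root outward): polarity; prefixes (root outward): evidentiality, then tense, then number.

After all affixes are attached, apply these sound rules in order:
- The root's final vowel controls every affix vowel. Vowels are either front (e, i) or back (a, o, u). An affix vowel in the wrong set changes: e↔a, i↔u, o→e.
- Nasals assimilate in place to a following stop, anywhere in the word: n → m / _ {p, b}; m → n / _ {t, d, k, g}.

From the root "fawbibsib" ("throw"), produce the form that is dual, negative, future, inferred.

beyyisfawbibsibbi

Attach evidentiality inferred yis- → yisfawbibsib.
Attach tense future y- (before consonant 'y') → yyisfawbibsib.
Attach polarity negative -bi → yyisfawbibsibbi.
Attach number dual be- → beyyisfawbibsibbi.
Vowel harmony: no change.
Nasal assimilation: no change.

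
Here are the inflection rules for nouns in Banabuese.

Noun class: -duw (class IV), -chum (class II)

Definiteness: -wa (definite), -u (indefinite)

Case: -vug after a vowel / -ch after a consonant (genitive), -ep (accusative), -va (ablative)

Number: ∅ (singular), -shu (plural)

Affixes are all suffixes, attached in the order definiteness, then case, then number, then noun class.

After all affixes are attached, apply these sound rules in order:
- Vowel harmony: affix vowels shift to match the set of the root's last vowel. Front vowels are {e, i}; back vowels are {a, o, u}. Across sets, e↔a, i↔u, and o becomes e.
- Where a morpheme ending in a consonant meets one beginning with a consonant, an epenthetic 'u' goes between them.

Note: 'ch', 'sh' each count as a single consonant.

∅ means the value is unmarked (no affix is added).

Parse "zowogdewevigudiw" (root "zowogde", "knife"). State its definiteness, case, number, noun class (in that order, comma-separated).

Segment: zowogde-wa-vug-duw.
definiteness: -wa → definite.
case: -vug/ch → genitive.
number: ∅ → singular.
noun class: -duw → class IV.

definite, genitive, singular, class IV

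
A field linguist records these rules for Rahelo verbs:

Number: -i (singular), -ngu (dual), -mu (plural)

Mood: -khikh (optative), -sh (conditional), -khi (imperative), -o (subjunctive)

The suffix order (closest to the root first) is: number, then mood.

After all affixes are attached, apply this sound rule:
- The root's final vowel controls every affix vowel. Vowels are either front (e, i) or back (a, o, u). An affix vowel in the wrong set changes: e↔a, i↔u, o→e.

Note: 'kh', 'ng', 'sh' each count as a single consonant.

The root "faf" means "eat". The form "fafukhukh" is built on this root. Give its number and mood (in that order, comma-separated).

singular, optative

Segment: faf-i-khikh.
number: -i → singular.
mood: -khikh → optative.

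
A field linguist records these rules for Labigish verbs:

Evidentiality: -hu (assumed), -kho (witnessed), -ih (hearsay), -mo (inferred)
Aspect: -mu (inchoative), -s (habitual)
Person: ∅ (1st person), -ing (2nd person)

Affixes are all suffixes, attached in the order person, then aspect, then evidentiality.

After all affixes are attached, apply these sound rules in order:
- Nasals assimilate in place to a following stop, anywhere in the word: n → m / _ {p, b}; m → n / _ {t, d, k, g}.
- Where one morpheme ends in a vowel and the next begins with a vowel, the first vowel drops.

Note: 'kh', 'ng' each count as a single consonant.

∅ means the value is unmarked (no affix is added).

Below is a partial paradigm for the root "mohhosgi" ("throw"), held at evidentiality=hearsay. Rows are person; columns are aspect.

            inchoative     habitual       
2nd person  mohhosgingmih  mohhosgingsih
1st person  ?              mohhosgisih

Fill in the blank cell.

person = 1st person: zero marking, form stays mohhosgi.
Attach aspect inchoative -mu → mohhosgimu.
Attach evidentiality hearsay -ih → mohhosgimuih.
Nasal assimilation: no change.
Apply vowel deletion: mohhosgimuih → mohhosgimih.

mohhosgimih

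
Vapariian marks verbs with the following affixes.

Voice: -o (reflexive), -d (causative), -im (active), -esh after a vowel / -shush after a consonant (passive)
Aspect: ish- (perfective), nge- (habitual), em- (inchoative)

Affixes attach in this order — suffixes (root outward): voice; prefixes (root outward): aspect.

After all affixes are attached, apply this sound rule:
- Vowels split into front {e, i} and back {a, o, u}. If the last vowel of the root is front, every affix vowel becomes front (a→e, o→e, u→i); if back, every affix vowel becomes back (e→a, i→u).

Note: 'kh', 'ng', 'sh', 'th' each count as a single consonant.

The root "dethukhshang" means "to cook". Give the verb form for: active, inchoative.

Attach voice active -im → dethukhshangim.
Attach aspect inchoative em- → emdethukhshangim.
Apply vowel harmony: emdethukhshangim → amdethukhshangum.

amdethukhshangum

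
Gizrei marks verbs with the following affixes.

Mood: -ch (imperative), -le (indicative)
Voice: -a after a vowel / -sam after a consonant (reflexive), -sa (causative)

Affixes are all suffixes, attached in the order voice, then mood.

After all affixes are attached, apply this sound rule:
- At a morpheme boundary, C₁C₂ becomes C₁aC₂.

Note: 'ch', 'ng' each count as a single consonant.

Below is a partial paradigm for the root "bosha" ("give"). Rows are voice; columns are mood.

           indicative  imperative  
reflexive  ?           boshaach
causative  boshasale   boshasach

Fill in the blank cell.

Attach voice reflexive -a (after vowel 'a') → boshaa.
Attach mood indicative -le → boshaale.
Epenthesis: no change.

boshaale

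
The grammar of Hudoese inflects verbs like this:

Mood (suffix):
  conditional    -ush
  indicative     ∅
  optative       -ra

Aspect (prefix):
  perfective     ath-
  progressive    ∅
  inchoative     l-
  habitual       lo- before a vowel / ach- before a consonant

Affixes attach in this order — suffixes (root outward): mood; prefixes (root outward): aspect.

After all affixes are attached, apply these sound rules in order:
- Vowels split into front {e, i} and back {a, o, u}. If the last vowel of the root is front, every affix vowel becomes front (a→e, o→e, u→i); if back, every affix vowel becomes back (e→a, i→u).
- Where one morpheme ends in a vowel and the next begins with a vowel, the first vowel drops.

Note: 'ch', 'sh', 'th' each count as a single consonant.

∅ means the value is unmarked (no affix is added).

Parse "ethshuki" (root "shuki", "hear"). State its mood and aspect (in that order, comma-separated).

indicative, perfective

Segment: ath-shuki.
mood: ∅ → indicative.
aspect: ath- → perfective.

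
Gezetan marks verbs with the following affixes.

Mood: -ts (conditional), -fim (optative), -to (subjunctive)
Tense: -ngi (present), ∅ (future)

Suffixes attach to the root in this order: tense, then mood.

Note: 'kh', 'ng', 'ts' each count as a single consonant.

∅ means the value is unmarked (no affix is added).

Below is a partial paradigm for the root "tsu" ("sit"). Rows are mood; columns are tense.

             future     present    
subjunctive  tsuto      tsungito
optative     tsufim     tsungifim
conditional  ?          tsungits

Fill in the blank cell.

tsuts

tense = future: zero marking, form stays tsu.
Attach mood conditional -ts → tsuts.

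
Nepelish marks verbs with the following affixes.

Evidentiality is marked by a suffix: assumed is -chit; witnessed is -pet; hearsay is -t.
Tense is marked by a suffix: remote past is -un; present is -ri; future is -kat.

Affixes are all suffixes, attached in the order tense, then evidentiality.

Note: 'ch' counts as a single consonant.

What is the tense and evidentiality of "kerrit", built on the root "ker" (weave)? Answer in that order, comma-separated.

Segment: ker-ri-t.
tense: -ri → present.
evidentiality: -t → hearsay.

present, hearsay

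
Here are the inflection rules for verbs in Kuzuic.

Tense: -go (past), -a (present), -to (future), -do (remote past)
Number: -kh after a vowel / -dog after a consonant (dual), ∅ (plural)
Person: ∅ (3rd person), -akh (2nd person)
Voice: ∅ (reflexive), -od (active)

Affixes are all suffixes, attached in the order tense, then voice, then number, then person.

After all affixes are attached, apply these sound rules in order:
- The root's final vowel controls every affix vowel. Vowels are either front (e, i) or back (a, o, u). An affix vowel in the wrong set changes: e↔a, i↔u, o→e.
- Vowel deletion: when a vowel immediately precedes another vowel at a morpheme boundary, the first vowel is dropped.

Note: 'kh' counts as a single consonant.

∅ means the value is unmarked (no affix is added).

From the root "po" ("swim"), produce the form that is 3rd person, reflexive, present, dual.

Attach tense present -a → poa.
voice = reflexive: zero marking, form stays poa.
Attach number dual -kh (after vowel 'a') → poakh.
person = 3rd person: zero marking, form stays poakh.
Vowel harmony: no change.
Apply vowel deletion: poakh → pakh.

pakh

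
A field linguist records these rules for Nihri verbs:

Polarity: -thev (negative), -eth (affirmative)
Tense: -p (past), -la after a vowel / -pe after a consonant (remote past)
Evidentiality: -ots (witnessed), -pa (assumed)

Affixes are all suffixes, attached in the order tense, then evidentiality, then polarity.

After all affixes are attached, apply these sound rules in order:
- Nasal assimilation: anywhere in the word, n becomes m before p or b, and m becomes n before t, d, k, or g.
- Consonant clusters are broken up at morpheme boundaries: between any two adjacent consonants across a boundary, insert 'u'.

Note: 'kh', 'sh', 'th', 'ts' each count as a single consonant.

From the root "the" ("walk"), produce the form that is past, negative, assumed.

thepupathev

Attach tense past -p → thep.
Attach evidentiality assumed -pa → theppa.
Attach polarity negative -thev → theppathev.
Nasal assimilation: no change.
Apply epenthesis: theppathev → thepupathev.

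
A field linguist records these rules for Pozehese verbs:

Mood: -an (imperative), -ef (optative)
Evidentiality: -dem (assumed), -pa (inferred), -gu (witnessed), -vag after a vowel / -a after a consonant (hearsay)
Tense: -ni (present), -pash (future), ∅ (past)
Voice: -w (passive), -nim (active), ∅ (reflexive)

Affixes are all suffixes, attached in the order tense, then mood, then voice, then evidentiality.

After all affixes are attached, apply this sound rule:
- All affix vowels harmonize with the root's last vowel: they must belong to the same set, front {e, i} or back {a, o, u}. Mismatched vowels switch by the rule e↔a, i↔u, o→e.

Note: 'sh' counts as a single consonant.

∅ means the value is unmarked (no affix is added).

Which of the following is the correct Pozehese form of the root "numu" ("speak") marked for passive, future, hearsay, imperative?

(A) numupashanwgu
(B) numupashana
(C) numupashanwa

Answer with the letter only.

Attach tense future -pash → numupash.
Attach mood imperative -an → numupashan.
Attach voice passive -w → numupashanw.
Attach evidentiality hearsay -a (after consonant 'w') → numupashanwa.
Vowel harmony: no change.
So the correct form is numupashanwa, option (C).
(B) numupashana is wrong: it uses reflexive instead of passive for voice.
(A) numupashanwgu is wrong: it uses witnessed instead of hearsay for evidentiality.

C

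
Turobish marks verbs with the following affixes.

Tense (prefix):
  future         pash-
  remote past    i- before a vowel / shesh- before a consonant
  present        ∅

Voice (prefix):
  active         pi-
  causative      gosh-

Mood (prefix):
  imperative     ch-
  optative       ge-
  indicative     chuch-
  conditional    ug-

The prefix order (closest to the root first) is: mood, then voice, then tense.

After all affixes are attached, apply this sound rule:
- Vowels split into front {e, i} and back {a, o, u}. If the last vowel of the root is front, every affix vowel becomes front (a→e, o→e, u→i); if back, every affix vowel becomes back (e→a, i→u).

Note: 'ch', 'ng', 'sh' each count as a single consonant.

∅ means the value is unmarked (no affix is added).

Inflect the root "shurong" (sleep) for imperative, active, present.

Attach mood imperative ch- → chshurong.
Attach voice active pi- → pichshurong.
tense = present: zero marking, form stays pichshurong.
Apply vowel harmony: pichshurong → puchshurong.

puchshurong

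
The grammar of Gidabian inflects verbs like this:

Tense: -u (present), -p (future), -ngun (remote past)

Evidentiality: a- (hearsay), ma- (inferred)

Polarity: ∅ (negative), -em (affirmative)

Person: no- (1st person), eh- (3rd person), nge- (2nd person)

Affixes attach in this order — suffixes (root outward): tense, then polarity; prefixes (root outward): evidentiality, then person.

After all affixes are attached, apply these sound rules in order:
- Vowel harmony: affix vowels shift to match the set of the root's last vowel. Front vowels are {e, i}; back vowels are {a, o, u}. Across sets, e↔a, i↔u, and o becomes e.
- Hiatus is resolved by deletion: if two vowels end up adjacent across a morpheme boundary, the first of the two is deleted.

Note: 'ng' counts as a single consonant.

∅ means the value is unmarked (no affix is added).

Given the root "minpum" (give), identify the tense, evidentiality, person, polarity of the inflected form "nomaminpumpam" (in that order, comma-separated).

future, inferred, 1st person, affirmative

Segment: no-ma-minpum-p-em.
tense: -p → future.
evidentiality: ma- → inferred.
person: no- → 1st person.
polarity: -em → affirmative.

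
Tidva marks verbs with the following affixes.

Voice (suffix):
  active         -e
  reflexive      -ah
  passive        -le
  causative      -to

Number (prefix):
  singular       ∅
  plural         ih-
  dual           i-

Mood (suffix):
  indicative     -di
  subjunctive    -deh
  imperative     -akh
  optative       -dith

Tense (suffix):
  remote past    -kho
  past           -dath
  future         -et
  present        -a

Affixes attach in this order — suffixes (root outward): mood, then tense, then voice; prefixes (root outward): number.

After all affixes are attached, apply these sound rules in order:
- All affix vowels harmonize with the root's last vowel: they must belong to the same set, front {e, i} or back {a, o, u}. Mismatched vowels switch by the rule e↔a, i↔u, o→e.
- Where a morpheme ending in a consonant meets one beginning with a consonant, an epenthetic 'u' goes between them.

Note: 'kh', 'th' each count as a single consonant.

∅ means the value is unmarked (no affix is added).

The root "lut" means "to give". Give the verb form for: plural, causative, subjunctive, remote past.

uhulutudahukhoto

Attach mood subjunctive -deh → lutdeh.
Attach tense remote past -kho → lutdehkho.
Attach voice causative -to → lutdehkhoto.
Attach number plural ih- → ihlutdehkhoto.
Apply vowel harmony: ihlutdehkhoto → uhlutdahkhoto.
Apply epenthesis: uhlutdahkhoto → uhulutudahukhoto.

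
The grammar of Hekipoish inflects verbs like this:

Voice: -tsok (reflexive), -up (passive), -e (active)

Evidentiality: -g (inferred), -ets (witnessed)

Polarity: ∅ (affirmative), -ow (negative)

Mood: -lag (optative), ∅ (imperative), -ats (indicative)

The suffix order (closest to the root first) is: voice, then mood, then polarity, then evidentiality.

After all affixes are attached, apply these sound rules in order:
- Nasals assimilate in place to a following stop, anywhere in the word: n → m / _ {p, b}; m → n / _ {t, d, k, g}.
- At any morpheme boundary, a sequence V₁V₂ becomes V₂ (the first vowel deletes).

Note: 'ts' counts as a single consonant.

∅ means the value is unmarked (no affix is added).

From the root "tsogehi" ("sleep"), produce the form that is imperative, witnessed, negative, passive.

tsogehupowets

Attach voice passive -up → tsogehiup.
mood = imperative: zero marking, form stays tsogehiup.
Attach polarity negative -ow → tsogehiupow.
Attach evidentiality witnessed -ets → tsogehiupowets.
Nasal assimilation: no change.
Apply vowel deletion: tsogehiupowets → tsogehupowets.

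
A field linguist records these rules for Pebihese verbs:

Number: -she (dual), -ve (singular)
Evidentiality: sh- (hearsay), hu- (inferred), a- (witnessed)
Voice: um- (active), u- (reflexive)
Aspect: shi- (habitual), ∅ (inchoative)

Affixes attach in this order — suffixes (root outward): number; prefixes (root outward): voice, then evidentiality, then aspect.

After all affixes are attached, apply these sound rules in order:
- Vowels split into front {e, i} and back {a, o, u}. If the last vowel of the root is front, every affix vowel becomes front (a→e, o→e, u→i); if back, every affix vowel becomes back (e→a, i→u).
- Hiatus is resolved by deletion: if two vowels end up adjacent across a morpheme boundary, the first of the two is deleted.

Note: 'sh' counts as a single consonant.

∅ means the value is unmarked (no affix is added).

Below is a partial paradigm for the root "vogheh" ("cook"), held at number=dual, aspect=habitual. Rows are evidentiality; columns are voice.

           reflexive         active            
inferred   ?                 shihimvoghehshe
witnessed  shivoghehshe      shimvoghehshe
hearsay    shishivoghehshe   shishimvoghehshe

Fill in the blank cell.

shihivoghehshe

Attach voice reflexive u- → uvogheh.
Attach number dual -she → uvoghehshe.
Attach evidentiality inferred hu- → huuvoghehshe.
Attach aspect habitual shi- → shihuuvoghehshe.
Apply vowel harmony: shihuuvoghehshe → shihiivoghehshe.
Apply vowel deletion: shihiivoghehshe → shihivoghehshe.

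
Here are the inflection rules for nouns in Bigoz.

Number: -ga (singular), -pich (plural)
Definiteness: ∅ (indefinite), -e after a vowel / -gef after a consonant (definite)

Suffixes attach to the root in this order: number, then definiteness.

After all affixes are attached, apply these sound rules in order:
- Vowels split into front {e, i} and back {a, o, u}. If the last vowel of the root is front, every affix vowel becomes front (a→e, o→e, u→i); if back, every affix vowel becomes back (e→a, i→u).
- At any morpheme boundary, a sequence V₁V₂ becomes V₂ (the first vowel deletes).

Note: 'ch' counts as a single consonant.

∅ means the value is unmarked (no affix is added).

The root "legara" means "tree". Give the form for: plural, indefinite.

Attach number plural -pich → legarapich.
definiteness = indefinite: zero marking, form stays legarapich.
Apply vowel harmony: legarapich → legarapuch.
Vowel deletion: no change.

legarapuch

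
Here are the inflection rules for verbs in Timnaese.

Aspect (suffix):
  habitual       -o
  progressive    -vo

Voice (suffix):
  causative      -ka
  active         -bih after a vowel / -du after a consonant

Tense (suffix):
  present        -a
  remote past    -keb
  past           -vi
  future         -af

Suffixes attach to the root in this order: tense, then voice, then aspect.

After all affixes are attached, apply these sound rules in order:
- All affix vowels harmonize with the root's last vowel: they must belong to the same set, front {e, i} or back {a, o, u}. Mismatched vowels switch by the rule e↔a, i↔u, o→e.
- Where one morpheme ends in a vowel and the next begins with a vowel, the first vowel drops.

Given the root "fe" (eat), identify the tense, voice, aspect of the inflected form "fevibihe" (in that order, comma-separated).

past, active, habitual

Segment: fe-vi-bih-o.
tense: -vi → past.
voice: -bih/du → active.
aspect: -o → habitual.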